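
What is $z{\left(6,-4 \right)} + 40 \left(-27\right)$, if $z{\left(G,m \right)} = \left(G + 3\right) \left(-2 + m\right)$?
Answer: $-1134$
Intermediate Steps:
$z{\left(G,m \right)} = \left(-2 + m\right) \left(3 + G\right)$ ($z{\left(G,m \right)} = \left(3 + G\right) \left(-2 + m\right) = \left(-2 + m\right) \left(3 + G\right)$)
$z{\left(6,-4 \right)} + 40 \left(-27\right) = \left(-6 - 12 + 3 \left(-4\right) + 6 \left(-4\right)\right) + 40 \left(-27\right) = \left(-6 - 12 - 12 - 24\right) - 1080 = -54 - 1080 = -1134$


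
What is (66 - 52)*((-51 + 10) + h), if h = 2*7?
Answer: -378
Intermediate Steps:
h = 14
(66 - 52)*((-51 + 10) + h) = (66 - 52)*((-51 + 10) + 14) = 14*(-41 + 14) = 14*(-27) = -378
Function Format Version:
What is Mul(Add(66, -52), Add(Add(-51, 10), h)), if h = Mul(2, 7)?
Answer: -378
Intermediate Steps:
h = 14
Mul(Add(66, -52), Add(Add(-51, 10), h)) = Mul(Add(66, -52), Add(Add(-51, 10), 14)) = Mul(14, Add(-41, 14)) = Mul(14, -27) = -378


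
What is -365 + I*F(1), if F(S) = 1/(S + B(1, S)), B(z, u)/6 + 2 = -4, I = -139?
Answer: -12636/35 ≈ -361.03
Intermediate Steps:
B(z, u) = -36 (B(z, u) = -12 + 6*(-4) = -12 - 24 = -36)
F(S) = 1/(-36 + S) (F(S) = 1/(S - 36) = 1/(-36 + S))
-365 + I*F(1) = -365 - 139/(-36 + 1) = -365 - 139/(-35) = -365 - 139*(-1/35) = -365 + 139/35 = -12636/35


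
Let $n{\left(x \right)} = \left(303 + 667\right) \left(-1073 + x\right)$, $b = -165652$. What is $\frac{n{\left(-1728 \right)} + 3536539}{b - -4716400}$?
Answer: $\frac{819569}{4550748} \approx 0.1801$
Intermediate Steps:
$n{\left(x \right)} = -1040810 + 970 x$ ($n{\left(x \right)} = 970 \left(-1073 + x\right) = -1040810 + 970 x$)
$\frac{n{\left(-1728 \right)} + 3536539}{b - -4716400} = \frac{\left(-1040810 + 970 \left(-1728\right)\right) + 3536539}{-165652 - -4716400} = \frac{\left(-1040810 - 1676160\right) + 3536539}{-165652 + 4716400} = \frac{-2716970 + 3536539}{4550748} = 819569 \cdot \frac{1}{4550748} = \frac{819569}{4550748}$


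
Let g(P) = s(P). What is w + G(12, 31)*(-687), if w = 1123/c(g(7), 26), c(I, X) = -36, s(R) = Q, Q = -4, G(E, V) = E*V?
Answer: -9201427/36 ≈ -2.5560e+5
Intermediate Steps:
s(R) = -4
g(P) = -4
w = -1123/36 (w = 1123/(-36) = 1123*(-1/36) = -1123/36 ≈ -31.194)
w + G(12, 31)*(-687) = -1123/36 + (12*31)*(-687) = -1123/36 + 372*(-687) = -1123/36 - 255564 = -9201427/36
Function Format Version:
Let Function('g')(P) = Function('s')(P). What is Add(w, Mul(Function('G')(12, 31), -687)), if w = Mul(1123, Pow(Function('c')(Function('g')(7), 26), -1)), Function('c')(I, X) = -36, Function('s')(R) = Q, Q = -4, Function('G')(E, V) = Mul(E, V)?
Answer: Rational(-9201427, 36) ≈ -2.5560e+5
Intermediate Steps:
Function('s')(R) = -4
Function('g')(P) = -4
w = Rational(-1123, 36) (w = Mul(1123, Pow(-36, -1)) = Mul(1123, Rational(-1, 36)) = Rational(-1123, 36) ≈ -31.194)
Add(w, Mul(Function('G')(12, 31), -687)) = Add(Rational(-1123, 36), Mul(Mul(12, 31), -687)) = Add(Rational(-1123, 36), Mul(372, -687)) = Add(Rational(-1123, 36), -255564) = Rational(-9201427, 36)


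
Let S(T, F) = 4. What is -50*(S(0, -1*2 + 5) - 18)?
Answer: 700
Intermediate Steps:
-50*(S(0, -1*2 + 5) - 18) = -50*(4 - 18) = -50*(-14) = 700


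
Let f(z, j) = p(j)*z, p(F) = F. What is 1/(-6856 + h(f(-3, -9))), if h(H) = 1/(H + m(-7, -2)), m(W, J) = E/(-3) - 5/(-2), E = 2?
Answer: -173/1186082 ≈ -0.00014586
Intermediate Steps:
m(W, J) = 11/6 (m(W, J) = 2/(-3) - 5/(-2) = 2*(-⅓) - 5*(-½) = -⅔ + 5/2 = 11/6)
f(z, j) = j*z
h(H) = 1/(11/6 + H) (h(H) = 1/(H + 11/6) = 1/(11/6 + H))
1/(-6856 + h(f(-3, -9))) = 1/(-6856 + 6/(11 + 6*(-9*(-3)))) = 1/(-6856 + 6/(11 + 6*27)) = 1/(-6856 + 6/(11 + 162)) = 1/(-6856 + 6/173) = 1/(-1186082/173) = -173/1186082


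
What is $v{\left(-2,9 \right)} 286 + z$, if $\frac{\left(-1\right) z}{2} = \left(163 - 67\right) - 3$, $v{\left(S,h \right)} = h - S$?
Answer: $2960$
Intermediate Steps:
$z = -186$ ($z = - 2 \left(\left(163 - 67\right) - 3\right) = - 2 \left(96 - 3\right) = \left(-2\right) 93 = -186$)
$v{\left(-2,9 \right)} 286 + z = \left(9 - -2\right) 286 - 186 = \left(9 + 2\right) 286 - 186 = 11 \cdot 286 - 186 = 3146 - 186 = 2960$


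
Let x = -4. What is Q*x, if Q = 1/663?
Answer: -4/663 ≈ -0.0060332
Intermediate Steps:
Q = 1/663 ≈ 0.0015083
Q*x = (1/663)*(-4) = -4/663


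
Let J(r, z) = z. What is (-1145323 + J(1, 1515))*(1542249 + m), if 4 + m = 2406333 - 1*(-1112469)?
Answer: -5788866046976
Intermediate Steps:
m = 3518798 (m = -4 + (2406333 - 1*(-1112469)) = -4 + (2406333 + 1112469) = -4 + 3518802 = 3518798)
(-1145323 + J(1, 1515))*(1542249 + m) = (-1145323 + 1515)*(1542249 + 3518798) = -1143808*5061047 = -5788866046976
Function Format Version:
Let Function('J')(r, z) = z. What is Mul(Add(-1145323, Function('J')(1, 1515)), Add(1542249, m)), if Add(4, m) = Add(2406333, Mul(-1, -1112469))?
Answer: -5788866046976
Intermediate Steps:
m = 3518798 (m = Add(-4, Add(2406333, Mul(-1, -1112469))) = Add(-4, Add(2406333, 1112469)) = Add(-4, 3518802) = 3518798)
Mul(Add(-1145323, Function('J')(1, 1515)), Add(1542249, m)) = Mul(Add(-1145323, 1515), Add(1542249, 3518798)) = Mul(-1143808, 5061047) = -5788866046976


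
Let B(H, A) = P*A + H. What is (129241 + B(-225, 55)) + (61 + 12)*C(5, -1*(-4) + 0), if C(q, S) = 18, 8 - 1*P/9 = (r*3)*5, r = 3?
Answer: 112015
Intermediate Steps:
P = -333 (P = 72 - 9*3*3*5 = 72 - 81*5 = 72 - 9*45 = 72 - 405 = -333)
B(H, A) = H - 333*A (B(H, A) = -333*A + H = H - 333*A)
(129241 + B(-225, 55)) + (61 + 12)*C(5, -1*(-4) + 0) = (129241 + (-225 - 333*55)) + (61 + 12)*18 = (129241 + (-225 - 18315)) + 73*18 = (129241 - 18540) + 1314 = 110701 + 1314 = 112015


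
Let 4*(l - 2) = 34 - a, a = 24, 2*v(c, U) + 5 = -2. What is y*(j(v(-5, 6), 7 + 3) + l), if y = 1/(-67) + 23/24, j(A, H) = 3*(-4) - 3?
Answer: -10619/1072 ≈ -9.9058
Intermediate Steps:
v(c, U) = -7/2 (v(c, U) = -5/2 + (½)*(-2) = -5/2 - 1 = -7/2)
j(A, H) = -15 (j(A, H) = -12 - 3 = -15)
l = 9/2 (l = 2 + (34 - 1*24)/4 = 2 + (34 - 24)/4 = 2 + (¼)*10 = 2 + 5/2 = 9/2 ≈ 4.5000)
y = 1517/1608 (y = 1*(-1/67) + 23*(1/24) = -1/67 + 23/24 = 1517/1608 ≈ 0.94341)
y*(j(v(-5, 6), 7 + 3) + l) = 1517*(-15 + 9/2)/1608 = (1517/1608)*(-21/2) = -10619/1072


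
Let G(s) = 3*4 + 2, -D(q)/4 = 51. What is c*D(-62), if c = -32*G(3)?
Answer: 91392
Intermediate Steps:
D(q) = -204 (D(q) = -4*51 = -204)
G(s) = 14 (G(s) = 12 + 2 = 14)
c = -448 (c = -32*14 = -448)
c*D(-62) = -448*(-204) = 91392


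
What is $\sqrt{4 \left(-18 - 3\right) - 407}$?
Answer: $i \sqrt{491} \approx 22.159 i$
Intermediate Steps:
$\sqrt{4 \left(-18 - 3\right) - 407} = \sqrt{4 \left(-21\right) - 407} = \sqrt{-84 - 407} = \sqrt{-491} = i \sqrt{491}$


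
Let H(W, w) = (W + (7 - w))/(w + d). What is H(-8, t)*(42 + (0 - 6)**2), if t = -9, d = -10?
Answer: -624/19 ≈ -32.842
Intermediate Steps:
H(W, w) = (7 + W - w)/(-10 + w) (H(W, w) = (W + (7 - w))/(w - 10) = (7 + W - w)/(-10 + w))
H(-8, t)*(42 + (0 - 6)**2) = ((7 - 8 - 1*(-9))/(-10 - 9))*(42 + (0 - 6)**2) = ((7 - 8 + 9)/(-19))*(42 + (-6)**2) = (-1/19*8)*(42 + 36) = -8/19*78 = -624/19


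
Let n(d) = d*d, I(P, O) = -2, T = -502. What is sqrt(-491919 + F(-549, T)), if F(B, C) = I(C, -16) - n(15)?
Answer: I*sqrt(492146) ≈ 701.53*I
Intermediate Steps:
n(d) = d**2
F(B, C) = -227 (F(B, C) = -2 - 1*15**2 = -2 - 1*225 = -2 - 225 = -227)
sqrt(-491919 + F(-549, T)) = sqrt(-491919 - 227) = sqrt(-492146) = I*sqrt(492146)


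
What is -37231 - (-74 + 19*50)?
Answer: -38107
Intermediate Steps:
-37231 - (-74 + 19*50) = -37231 - (-74 + 950) = -37231 - 1*876 = -37231 - 876 = -38107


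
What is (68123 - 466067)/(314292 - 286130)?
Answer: -198972/14081 ≈ -14.131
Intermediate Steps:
(68123 - 466067)/(314292 - 286130) = -397944/28162 = -397944*1/28162 = -198972/14081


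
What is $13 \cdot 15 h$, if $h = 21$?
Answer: $4095$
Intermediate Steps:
$13 \cdot 15 h = 13 \cdot 15 \cdot 21 = 195 \cdot 21 = 4095$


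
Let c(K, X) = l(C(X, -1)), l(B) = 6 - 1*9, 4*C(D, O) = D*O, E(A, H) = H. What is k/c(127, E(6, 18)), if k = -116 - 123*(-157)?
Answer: -19195/3 ≈ -6398.3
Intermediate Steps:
C(D, O) = D*O/4 (C(D, O) = (D*O)/4 = D*O/4)
l(B) = -3 (l(B) = 6 - 9 = -3)
c(K, X) = -3
k = 19195 (k = -116 + 19311 = 19195)
k/c(127, E(6, 18)) = 19195/(-3) = 19195*(-⅓) = -19195/3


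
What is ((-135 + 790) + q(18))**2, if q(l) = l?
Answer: 452929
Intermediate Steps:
((-135 + 790) + q(18))**2 = ((-135 + 790) + 18)**2 = (655 + 18)**2 = 673**2 = 452929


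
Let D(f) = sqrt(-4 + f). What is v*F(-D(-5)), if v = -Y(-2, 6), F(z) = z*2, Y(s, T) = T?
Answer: 36*I ≈ 36.0*I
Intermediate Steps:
F(z) = 2*z
v = -6 (v = -1*6 = -6)
v*F(-D(-5)) = -12*(-sqrt(-4 - 5)) = -12*(-sqrt(-9)) = -12*(-3*I) = -(-36)*I = 36*I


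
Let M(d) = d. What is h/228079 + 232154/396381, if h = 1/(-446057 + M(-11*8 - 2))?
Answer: 23623239235108021/40334446924922553 ≈ 0.58568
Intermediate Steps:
h = -1/446147 (h = 1/(-446057 + (-11*8 - 2)) = 1/(-446057 + (-88 - 2)) = 1/(-446057 - 90) = 1/(-446147) = -1/446147 ≈ -2.2414e-6)
h/228079 + 232154/396381 = -1/446147/228079 + 232154/396381 = -1/446147*1/228079 + 232154*(1/396381) = -1/101756761613 + 232154/396381 = 23623239235108021/40334446924922553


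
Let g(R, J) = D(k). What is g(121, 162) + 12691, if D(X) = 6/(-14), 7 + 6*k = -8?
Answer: 88834/7 ≈ 12691.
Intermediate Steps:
k = -5/2 (k = -7/6 + (1/6)*(-8) = -7/6 - 4/3 = -5/2 ≈ -2.5000)
D(X) = -3/7 (D(X) = 6*(-1/14) = -3/7)
g(R, J) = -3/7
g(121, 162) + 12691 = -3/7 + 12691 = 88834/7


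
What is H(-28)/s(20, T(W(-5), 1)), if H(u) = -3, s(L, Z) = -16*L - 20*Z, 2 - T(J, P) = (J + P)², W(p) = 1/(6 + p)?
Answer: 3/280 ≈ 0.010714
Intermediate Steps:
T(J, P) = 2 - (J + P)²
s(L, Z) = -20*Z - 16*L
H(-28)/s(20, T(W(-5), 1)) = -3/(-20*(2 - (1/(6 - 5) + 1)²) - 16*20) = -3/(-20*(2 - (1/1 + 1)²) - 320) = -3/(-20*(2 - (1 + 1)²) - 320) = -3/(-20*(2 - 1*2²) - 320) = -3/(-20*(2 - 1*4) - 320) = -3/(-20*(2 - 4) - 320) = -3/(-20*(-2) - 320) = -3/(40 - 320) = -3/(-280) = -3*(-1/280) = 3/280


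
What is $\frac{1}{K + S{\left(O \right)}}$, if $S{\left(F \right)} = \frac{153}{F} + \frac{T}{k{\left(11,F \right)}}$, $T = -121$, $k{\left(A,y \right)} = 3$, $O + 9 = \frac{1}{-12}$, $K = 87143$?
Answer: $\frac{327}{28477064} \approx 1.1483 \cdot 10^{-5}$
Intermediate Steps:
$O = - \frac{109}{12}$ ($O = -9 + \frac{1}{-12} = -9 - \frac{1}{12} = - \frac{109}{12} \approx -9.0833$)
$S{\left(F \right)} = - \frac{121}{3} + \frac{153}{F}$ ($S{\left(F \right)} = \frac{153}{F} - \frac{121}{3} = - \frac{121}{3} + \frac{153}{F}$)
$\frac{1}{K + S{\left(O \right)}} = \frac{1}{87143 - \left(\frac{121}{3} - \frac{153}{- \frac{109}{12}}\right)} = \frac{1}{87143 + \left(- \frac{121}{3} + 153 \left(- \frac{12}{109}\right)\right)} = \frac{1}{87143 - \frac{18697}{327}} = \frac{1}{\frac{28477064}{327}} = \frac{327}{28477064}$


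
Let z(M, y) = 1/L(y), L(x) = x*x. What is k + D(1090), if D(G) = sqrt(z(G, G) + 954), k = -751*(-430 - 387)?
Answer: 613567 + sqrt(1133447401)/1090 ≈ 6.1360e+5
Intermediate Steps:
L(x) = x**2
z(M, y) = y**(-2) (z(M, y) = 1/(y**2) = y**(-2))
k = 613567 (k = -751*(-817) = 613567)
D(G) = sqrt(954 + G**(-2)) (D(G) = sqrt(G**(-2) + 954) = sqrt(954 + G**(-2)))
k + D(1090) = 613567 + sqrt(954 + 1090**(-2)) = 613567 + sqrt(954 + 1/1188100) = 613567 + sqrt(1133447401/1188100) = 613567 + sqrt(1133447401)/1090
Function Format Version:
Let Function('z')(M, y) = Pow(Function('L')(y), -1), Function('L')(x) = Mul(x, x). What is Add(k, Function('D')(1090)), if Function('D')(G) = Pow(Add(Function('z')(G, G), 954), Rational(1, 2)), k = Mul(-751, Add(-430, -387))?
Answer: Add(613567, Mul(Rational(1, 1090), Pow(1133447401, Rational(1, 2)))) ≈ 6.1360e+5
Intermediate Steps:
Function('L')(x) = Pow(x, 2)
Function('z')(M, y) = Pow(y, -2) (Function('z')(M, y) = Pow(Pow(y, 2), -1) = Pow(y, -2))
k = 613567 (k = Mul(-751, -817) = 613567)
Function('D')(G) = Pow(Add(954, Pow(G, -2)), Rational(1, 2)) (Function('D')(G) = Pow(Add(Pow(G, -2), 954), Rational(1, 2)) = Pow(Add(954, Pow(G, -2)), Rational(1, 2)))
Add(k, Function('D')(1090)) = Add(613567, Pow(Add(954, Pow(1090, -2)), Rational(1, 2))) = Add(613567, Pow(Add(954, Rational(1, 1188100)), Rational(1, 2))) = Add(613567, Pow(Rational(1133447401, 1188100), Rational(1, 2))) = Add(613567, Mul(Rational(1, 1090), Pow(1133447401, Rational(1, 2))))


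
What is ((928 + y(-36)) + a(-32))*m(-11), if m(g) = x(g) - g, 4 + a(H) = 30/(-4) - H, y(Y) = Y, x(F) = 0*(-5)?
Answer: 20075/2 ≈ 10038.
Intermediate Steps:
x(F) = 0
a(H) = -23/2 - H (a(H) = -4 + (30/(-4) - H) = -4 + (30*(-¼) - H) = -4 + (-15/2 - H) = -23/2 - H)
m(g) = -g (m(g) = 0 - g = -g)
((928 + y(-36)) + a(-32))*m(-11) = ((928 - 36) + (-23/2 - 1*(-32)))*(-1*(-11)) = (892 + (-23/2 + 32))*11 = (892 + 41/2)*11 = (1825/2)*11 = 20075/2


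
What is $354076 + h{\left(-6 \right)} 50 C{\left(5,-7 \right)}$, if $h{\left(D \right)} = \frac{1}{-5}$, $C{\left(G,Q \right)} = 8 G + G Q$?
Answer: $354026$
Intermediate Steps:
$h{\left(D \right)} = - \frac{1}{5}$
$354076 + h{\left(-6 \right)} 50 C{\left(5,-7 \right)} = 354076 + \left(- \frac{1}{5}\right) 50 \cdot 5 \left(8 - 7\right) = 354076 - 10 \cdot 5 \cdot 1 = 354076 - 50 = 354026$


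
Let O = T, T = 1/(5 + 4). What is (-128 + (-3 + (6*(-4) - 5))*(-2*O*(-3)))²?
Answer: 200704/9 ≈ 22300.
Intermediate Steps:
T = ⅑ (T = 1/9 = ⅑ ≈ 0.11111)
O = ⅑ ≈ 0.11111
(-128 + (-3 + (6*(-4) - 5))*(-2*O*(-3)))² = (-128 + (-3 + (6*(-4) - 5))*(-2*⅑*(-3)))² = (-128 + (-3 + (-24 - 5))*(-2/9*(-3)))² = (-128 + (-3 - 29)*(⅔))² = (-128 - 32*⅔)² = (-128 - 64/3)² = (-448/3)² = 200704/9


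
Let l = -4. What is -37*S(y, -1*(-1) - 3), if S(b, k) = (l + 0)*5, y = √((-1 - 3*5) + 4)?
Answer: 740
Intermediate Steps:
y = 2*I*√3 (y = √((-1 - 15) + 4) = √(-16 + 4) = √(-12) = 2*I*√3 ≈ 3.4641*I)
S(b, k) = -20 (S(b, k) = (-4 + 0)*5 = -4*5 = -20)
-37*S(y, -1*(-1) - 3) = -37*(-20) = 740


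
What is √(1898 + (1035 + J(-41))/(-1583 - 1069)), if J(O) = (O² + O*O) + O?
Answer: √92619995/221 ≈ 43.547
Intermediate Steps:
J(O) = O + 2*O² (J(O) = (O² + O²) + O = 2*O² + O = O + 2*O²)
√(1898 + (1035 + J(-41))/(-1583 - 1069)) = √(1898 + (1035 - 41*(1 + 2*(-41)))/(-1583 - 1069)) = √(1898 + (1035 - 41*(1 - 82))/(-2652)) = √(1898 + (1035 - 41*(-81))*(-1/2652)) = √(1898 + (1035 + 3321)*(-1/2652)) = √(1898 + 4356*(-1/2652)) = √(1898 - 363/221) = √(419095/221) = √92619995/221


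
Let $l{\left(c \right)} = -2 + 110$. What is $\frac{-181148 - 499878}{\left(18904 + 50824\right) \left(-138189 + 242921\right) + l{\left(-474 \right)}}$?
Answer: $- \frac{340513}{3651376502} \approx -9.3256 \cdot 10^{-5}$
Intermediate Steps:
$l{\left(c \right)} = 108$
$\frac{-181148 - 499878}{\left(18904 + 50824\right) \left(-138189 + 242921\right) + l{\left(-474 \right)}} = \frac{-181148 - 499878}{\left(18904 + 50824\right) \left(-138189 + 242921\right) + 108} = - \frac{681026}{69728 \cdot 104732 + 108} = - \frac{681026}{7302752896 + 108} = - \frac{681026}{7302753004} = \left(-681026\right) \frac{1}{7302753004} = - \frac{340513}{3651376502}$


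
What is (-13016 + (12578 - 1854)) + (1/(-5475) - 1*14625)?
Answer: -92620576/5475 ≈ -16917.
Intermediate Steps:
(-13016 + (12578 - 1854)) + (1/(-5475) - 1*14625) = (-13016 + 10724) + (-1/5475 - 14625) = -2292 - 80071876/5475 = -92620576/5475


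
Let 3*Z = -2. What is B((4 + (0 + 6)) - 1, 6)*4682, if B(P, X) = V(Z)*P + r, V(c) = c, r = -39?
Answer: -210690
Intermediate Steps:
Z = -⅔ (Z = (⅓)*(-2) = -⅔ ≈ -0.66667)
B(P, X) = -39 - 2*P/3 (B(P, X) = -2*P/3 - 39 = -39 - 2*P/3)
B((4 + (0 + 6)) - 1, 6)*4682 = (-39 - 2*((4 + (0 + 6)) - 1)/3)*4682 = (-39 - 2*((4 + 6) - 1)/3)*4682 = (-39 - 2*(10 - 1)/3)*4682 = (-39 - ⅔*9)*4682 = (-39 - 6)*4682 = -45*4682 = -210690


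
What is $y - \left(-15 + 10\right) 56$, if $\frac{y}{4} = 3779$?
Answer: $15396$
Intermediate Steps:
$y = 15116$ ($y = 4 \cdot 3779 = 15116$)
$y - \left(-15 + 10\right) 56 = 15116 - \left(-15 + 10\right) 56 = 15116 - \left(-5\right) 56 = 15116 - -280 = 15116 + 280 = 15396$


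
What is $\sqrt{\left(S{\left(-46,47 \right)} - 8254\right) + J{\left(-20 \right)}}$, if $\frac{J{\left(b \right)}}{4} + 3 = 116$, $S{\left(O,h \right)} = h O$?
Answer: $2 i \sqrt{2491} \approx 99.82 i$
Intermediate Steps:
$S{\left(O,h \right)} = O h$
$J{\left(b \right)} = 452$ ($J{\left(b \right)} = -12 + 4 \cdot 116 = -12 + 464 = 452$)
$\sqrt{\left(S{\left(-46,47 \right)} - 8254\right) + J{\left(-20 \right)}} = \sqrt{\left(\left(-46\right) 47 - 8254\right) + 452} = \sqrt{\left(-2162 - 8254\right) + 452} = \sqrt{-10416 + 452} = \sqrt{-9964} = 2 i \sqrt{2491}$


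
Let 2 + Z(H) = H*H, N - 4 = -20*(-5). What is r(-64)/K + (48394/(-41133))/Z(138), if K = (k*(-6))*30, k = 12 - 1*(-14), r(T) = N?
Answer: -130905386/5874409395 ≈ -0.022284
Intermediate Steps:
N = 104 (N = 4 - 20*(-5) = 4 + 100 = 104)
Z(H) = -2 + H² (Z(H) = -2 + H*H = -2 + H²)
r(T) = 104
k = 26 (k = 12 + 14 = 26)
K = -4680 (K = (26*(-6))*30 = -156*30 = -4680)
r(-64)/K + (48394/(-41133))/Z(138) = 104/(-4680) + (48394/(-41133))/(-2 + 138²) = 104*(-1/4680) + (48394*(-1/41133))/(-2 + 19044) = -1/45 - 48394/41133/19042 = -1/45 - 48394/41133*1/19042 = -1/45 - 24197/391627293 = -130905386/5874409395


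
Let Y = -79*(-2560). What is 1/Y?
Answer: 1/202240 ≈ 4.9446e-6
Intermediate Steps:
Y = 202240
1/Y = 1/202240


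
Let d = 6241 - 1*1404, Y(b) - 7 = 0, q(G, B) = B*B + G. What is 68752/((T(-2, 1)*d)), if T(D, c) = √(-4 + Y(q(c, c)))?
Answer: 68752*√3/14511 ≈ 8.2063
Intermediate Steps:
q(G, B) = G + B² (q(G, B) = B² + G = G + B²)
Y(b) = 7 (Y(b) = 7 + 0 = 7)
T(D, c) = √3 (T(D, c) = √(-4 + 7) = √3)
d = 4837 (d = 6241 - 1404 = 4837)
68752/((T(-2, 1)*d)) = 68752/((√3*4837)) = 68752/((4837*√3)) = 68752*(√3/14511) = 68752*√3/14511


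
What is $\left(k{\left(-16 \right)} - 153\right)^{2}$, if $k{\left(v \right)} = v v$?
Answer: $10609$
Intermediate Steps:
$k{\left(v \right)} = v^{2}$
$\left(k{\left(-16 \right)} - 153\right)^{2} = \left(\left(-16\right)^{2} - 153\right)^{2} = \left(256 - 153\right)^{2} = 103^{2} = 10609$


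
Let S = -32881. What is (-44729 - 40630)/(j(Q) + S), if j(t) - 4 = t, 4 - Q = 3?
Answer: 85359/32876 ≈ 2.5964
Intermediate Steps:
Q = 1 (Q = 4 - 1*3 = 4 - 3 = 1)
j(t) = 4 + t
(-44729 - 40630)/(j(Q) + S) = (-44729 - 40630)/((4 + 1) - 32881) = -85359/(5 - 32881) = -85359/(-32876) = -85359*(-1/32876) = 85359/32876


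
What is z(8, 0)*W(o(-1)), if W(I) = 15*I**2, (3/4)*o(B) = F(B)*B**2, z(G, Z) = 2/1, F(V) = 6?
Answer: 1920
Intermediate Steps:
z(G, Z) = 2 (z(G, Z) = 2*1 = 2)
o(B) = 8*B**2 (o(B) = 4*(6*B**2)/3 = 8*B**2)
z(8, 0)*W(o(-1)) = 2*(15*(8*(-1)**2)**2) = 2*(15*(8*1)**2) = 2*(15*8**2) = 2*(15*64) = 2*960 = 1920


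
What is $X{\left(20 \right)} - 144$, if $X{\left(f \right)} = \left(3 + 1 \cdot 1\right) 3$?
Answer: $-132$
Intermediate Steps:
$X{\left(f \right)} = 12$ ($X{\left(f \right)} = \left(3 + 1\right) 3 = 4 \cdot 3 = 12$)
$X{\left(20 \right)} - 144 = 12 - 144 = -132$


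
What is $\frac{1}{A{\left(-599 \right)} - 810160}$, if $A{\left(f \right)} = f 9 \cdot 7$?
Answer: $- \frac{1}{847897} \approx -1.1794 \cdot 10^{-6}$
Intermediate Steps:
$A{\left(f \right)} = 63 f$ ($A{\left(f \right)} = 9 f 7 = 63 f$)
$\frac{1}{A{\left(-599 \right)} - 810160} = \frac{1}{63 \left(-599\right) - 810160} = \frac{1}{-37737 - 810160} = \frac{1}{-847897} = - \frac{1}{847897}$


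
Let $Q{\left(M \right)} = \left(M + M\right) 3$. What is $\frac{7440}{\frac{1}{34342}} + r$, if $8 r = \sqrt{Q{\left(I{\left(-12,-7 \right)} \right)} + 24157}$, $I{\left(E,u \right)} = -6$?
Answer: $255504480 + \frac{\sqrt{24121}}{8} \approx 2.555 \cdot 10^{8}$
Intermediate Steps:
$Q{\left(M \right)} = 6 M$ ($Q{\left(M \right)} = 2 M 3 = 6 M$)
$r = \frac{\sqrt{24121}}{8}$ ($r = \frac{\sqrt{6 \left(-6\right) + 24157}}{8} = \frac{\sqrt{-36 + 24157}}{8} = \frac{\sqrt{24121}}{8} \approx 19.414$)
$\frac{7440}{\frac{1}{34342}} + r = \frac{7440}{\frac{1}{34342}} + \frac{\sqrt{24121}}{8} = 7440 \frac{1}{\frac{1}{34342}} + \frac{\sqrt{24121}}{8} = 7440 \cdot 34342 + \frac{\sqrt{24121}}{8} = 255504480 + \frac{\sqrt{24121}}{8}$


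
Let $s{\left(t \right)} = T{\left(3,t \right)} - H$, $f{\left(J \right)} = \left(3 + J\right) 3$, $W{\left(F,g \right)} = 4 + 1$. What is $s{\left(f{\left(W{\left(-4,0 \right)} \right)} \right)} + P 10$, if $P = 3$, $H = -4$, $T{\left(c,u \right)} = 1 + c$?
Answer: $38$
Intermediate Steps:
$W{\left(F,g \right)} = 5$
$f{\left(J \right)} = 9 + 3 J$
$s{\left(t \right)} = 8$ ($s{\left(t \right)} = \left(1 + 3\right) - -4 = 4 + 4 = 8$)
$s{\left(f{\left(W{\left(-4,0 \right)} \right)} \right)} + P 10 = 8 + 3 \cdot 10 = 8 + 30 = 38$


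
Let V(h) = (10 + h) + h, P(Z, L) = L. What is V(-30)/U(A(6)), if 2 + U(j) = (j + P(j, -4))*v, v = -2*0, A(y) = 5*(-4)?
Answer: 25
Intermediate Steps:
V(h) = 10 + 2*h
A(y) = -20
v = 0
U(j) = -2 (U(j) = -2 + (j - 4)*0 = -2 + (-4 + j)*0 = -2 + 0 = -2)
V(-30)/U(A(6)) = (10 + 2*(-30))/(-2) = (10 - 60)*(-1/2) = -50*(-1/2) = 25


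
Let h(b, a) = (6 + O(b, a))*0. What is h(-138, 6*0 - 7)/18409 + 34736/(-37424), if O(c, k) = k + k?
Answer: -2171/2339 ≈ -0.92817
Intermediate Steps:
O(c, k) = 2*k
h(b, a) = 0 (h(b, a) = (6 + 2*a)*0 = 0)
h(-138, 6*0 - 7)/18409 + 34736/(-37424) = 0/18409 + 34736/(-37424) = 0*(1/18409) + 34736*(-1/37424) = 0 - 2171/2339 = -2171/2339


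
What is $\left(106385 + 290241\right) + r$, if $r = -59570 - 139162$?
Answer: $197894$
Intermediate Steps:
$r = -198732$
$\left(106385 + 290241\right) + r = \left(106385 + 290241\right) - 198732 = 396626 - 198732 = 197894$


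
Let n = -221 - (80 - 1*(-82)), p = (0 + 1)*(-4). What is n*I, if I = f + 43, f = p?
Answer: -14937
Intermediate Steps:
p = -4 (p = 1*(-4) = -4)
n = -383 (n = -221 - (80 + 82) = -221 - 1*162 = -221 - 162 = -383)
f = -4
I = 39 (I = -4 + 43 = 39)
n*I = -383*39 = -14937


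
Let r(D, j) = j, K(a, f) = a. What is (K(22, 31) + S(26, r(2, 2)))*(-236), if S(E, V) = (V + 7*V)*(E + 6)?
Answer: -126024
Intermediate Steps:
S(E, V) = 8*V*(6 + E) (S(E, V) = (8*V)*(6 + E) = 8*V*(6 + E))
(K(22, 31) + S(26, r(2, 2)))*(-236) = (22 + 8*2*(6 + 26))*(-236) = (22 + 8*2*32)*(-236) = (22 + 512)*(-236) = 534*(-236) = -126024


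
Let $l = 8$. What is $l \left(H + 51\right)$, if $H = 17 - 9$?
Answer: $472$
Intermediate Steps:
$H = 8$
$l \left(H + 51\right) = 8 \left(8 + 51\right) = 8 \cdot 59 = 472$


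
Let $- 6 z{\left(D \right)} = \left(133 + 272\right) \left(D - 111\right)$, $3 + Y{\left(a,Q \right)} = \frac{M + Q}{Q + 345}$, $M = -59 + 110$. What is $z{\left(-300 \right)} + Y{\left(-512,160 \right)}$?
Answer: $\frac{28017317}{1010} \approx 27740.0$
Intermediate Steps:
$M = 51$
$Y{\left(a,Q \right)} = -3 + \frac{51 + Q}{345 + Q}$ ($Y{\left(a,Q \right)} = -3 + \frac{51 + Q}{Q + 345} = -3 + \frac{51 + Q}{345 + Q}$)
$z{\left(D \right)} = \frac{14985}{2} - \frac{135 D}{2}$ ($z{\left(D \right)} = - \frac{\left(133 + 272\right) \left(D - 111\right)}{6} = - \frac{405 \left(-111 + D\right)}{6} = - \frac{-44955 + 405 D}{6} = \frac{14985}{2} - \frac{135 D}{2}$)
$z{\left(-300 \right)} + Y{\left(-512,160 \right)} = \left(\frac{14985}{2} - -20250\right) + \frac{2 \left(-492 - 160\right)}{345 + 160} = \left(\frac{14985}{2} + 20250\right) + \frac{2 \left(-492 - 160\right)}{505} = \frac{55485}{2} + 2 \cdot \frac{1}{505} \left(-652\right) = \frac{55485}{2} - \frac{1304}{505} = \frac{28017317}{1010}$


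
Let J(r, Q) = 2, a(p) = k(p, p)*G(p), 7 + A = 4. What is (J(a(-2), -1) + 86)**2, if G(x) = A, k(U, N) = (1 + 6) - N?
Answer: 7744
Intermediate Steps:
k(U, N) = 7 - N
A = -3 (A = -7 + 4 = -3)
G(x) = -3
a(p) = -21 + 3*p (a(p) = (7 - p)*(-3) = -21 + 3*p)
(J(a(-2), -1) + 86)**2 = (2 + 86)**2 = 88**2 = 7744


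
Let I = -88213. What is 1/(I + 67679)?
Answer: -1/20534 ≈ -4.8700e-5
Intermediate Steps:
1/(I + 67679) = 1/(-88213 + 67679) = 1/(-20534) = -1/20534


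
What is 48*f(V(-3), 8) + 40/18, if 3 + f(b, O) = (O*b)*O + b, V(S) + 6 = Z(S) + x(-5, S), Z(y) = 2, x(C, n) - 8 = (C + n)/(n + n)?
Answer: 148484/9 ≈ 16498.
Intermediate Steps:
x(C, n) = 8 + (C + n)/(2*n) (x(C, n) = 8 + (C + n)/(n + n) = 8 + (C + n)/((2*n)) = 8 + (C + n)*(1/(2*n)) = 8 + (C + n)/(2*n))
V(S) = -4 + (-5 + 17*S)/(2*S) (V(S) = -6 + (2 + (-5 + 17*S)/(2*S)) = -4 + (-5 + 17*S)/(2*S))
f(b, O) = -3 + b + b*O² (f(b, O) = -3 + ((O*b)*O + b) = -3 + (b*O² + b) = -3 + (b + b*O²) = -3 + b + b*O²)
48*f(V(-3), 8) + 40/18 = 48*(-3 + (½)*(-5 + 9*(-3))/(-3) + ((½)*(-5 + 9*(-3))/(-3))*8²) + 40/18 = 48*(-3 + (½)*(-⅓)*(-5 - 27) + ((½)*(-⅓)*(-5 - 27))*64) + 40*(1/18) = 48*(-3 + (½)*(-⅓)*(-32) + ((½)*(-⅓)*(-32))*64) + 20/9 = 48*(-3 + 16/3 + (16/3)*64) + 20/9 = 48*(-3 + 16/3 + 1024/3) + 20/9 = 48*(1031/3) + 20/9 = 16496 + 20/9 = 148484/9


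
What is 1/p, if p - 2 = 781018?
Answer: 1/781020 ≈ 1.2804e-6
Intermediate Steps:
p = 781020 (p = 2 + 781018 = 781020)
1/p = 1/781020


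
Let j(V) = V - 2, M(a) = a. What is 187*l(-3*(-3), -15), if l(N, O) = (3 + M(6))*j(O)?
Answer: -28611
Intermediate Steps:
j(V) = -2 + V
l(N, O) = -18 + 9*O (l(N, O) = (3 + 6)*(-2 + O) = 9*(-2 + O) = -18 + 9*O)
187*l(-3*(-3), -15) = 187*(-18 + 9*(-15)) = 187*(-18 - 135) = 187*(-153) = -28611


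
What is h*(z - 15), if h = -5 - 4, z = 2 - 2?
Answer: 135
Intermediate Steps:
z = 0
h = -9
h*(z - 15) = -9*(0 - 15) = -9*(-15) = 135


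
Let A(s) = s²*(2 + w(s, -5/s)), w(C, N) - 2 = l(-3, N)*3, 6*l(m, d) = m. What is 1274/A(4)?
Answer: 637/20 ≈ 31.850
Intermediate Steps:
l(m, d) = m/6
w(C, N) = ½ (w(C, N) = 2 + ((⅙)*(-3))*3 = 2 - ½*3 = 2 - 3/2 = ½)
A(s) = 5*s²/2 (A(s) = s²*(2 + ½) = s²*(5/2) = 5*s²/2)
1274/A(4) = 1274/(((5/2)*4²)) = 1274/(((5/2)*16)) = 1274/40 = 1274*(1/40) = 637/20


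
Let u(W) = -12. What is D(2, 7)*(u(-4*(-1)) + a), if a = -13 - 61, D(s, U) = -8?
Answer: 688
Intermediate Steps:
a = -74
D(2, 7)*(u(-4*(-1)) + a) = -8*(-12 - 74) = -8*(-86) = 688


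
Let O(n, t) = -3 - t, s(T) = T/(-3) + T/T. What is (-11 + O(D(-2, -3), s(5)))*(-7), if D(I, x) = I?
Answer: 280/3 ≈ 93.333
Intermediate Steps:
s(T) = 1 - T/3 (s(T) = T*(-1/3) + 1 = -T/3 + 1 = 1 - T/3)
(-11 + O(D(-2, -3), s(5)))*(-7) = (-11 + (-3 - (1 - 1/3*5)))*(-7) = (-11 + (-3 - (1 - 5/3)))*(-7) = (-11 + (-3 - 1*(-2/3)))*(-7) = (-11 + (-3 + 2/3))*(-7) = (-11 - 7/3)*(-7) = -40/3*(-7) = 280/3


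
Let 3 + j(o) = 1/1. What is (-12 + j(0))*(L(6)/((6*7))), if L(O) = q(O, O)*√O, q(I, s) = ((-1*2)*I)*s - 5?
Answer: 77*√6/3 ≈ 62.870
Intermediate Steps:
j(o) = -2 (j(o) = -3 + 1/1 = -3 + 1 = -2)
q(I, s) = -5 - 2*I*s (q(I, s) = (-2*I)*s - 5 = -2*I*s - 5 = -5 - 2*I*s)
L(O) = √O*(-5 - 2*O²) (L(O) = (-5 - 2*O*O)*√O = (-5 - 2*O²)*√O = √O*(-5 - 2*O²))
(-12 + j(0))*(L(6)/((6*7))) = (-12 - 2)*((√6*(-5 - 2*6²))/((6*7))) = -14*√6*(-5 - 2*36)/42 = -14*√6*(-5 - 72)/42 = -14*√6*(-77)/42 = -14*(-77*√6)/42 = -(-77)*√6/3 = 77*√6/3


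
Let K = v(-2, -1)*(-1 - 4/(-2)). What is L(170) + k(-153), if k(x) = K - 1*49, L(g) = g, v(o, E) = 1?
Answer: 122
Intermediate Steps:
K = 1 (K = 1*(-1 - 4/(-2)) = 1*(-1 - 4*(-½)) = 1*(-1 + 2) = 1*1 = 1)
k(x) = -48 (k(x) = 1 - 1*49 = 1 - 49 = -48)
L(170) + k(-153) = 170 - 48 = 122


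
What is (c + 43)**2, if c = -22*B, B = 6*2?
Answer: 48841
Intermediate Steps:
B = 12
c = -264 (c = -22*12 = -264)
(c + 43)**2 = (-264 + 43)**2 = (-221)**2 = 48841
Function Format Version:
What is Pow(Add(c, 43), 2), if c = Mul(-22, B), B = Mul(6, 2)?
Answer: 48841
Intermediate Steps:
B = 12
c = -264 (c = Mul(-22, 12) = -264)
Pow(Add(c, 43), 2) = Pow(Add(-264, 43), 2) = Pow(-221, 2) = 48841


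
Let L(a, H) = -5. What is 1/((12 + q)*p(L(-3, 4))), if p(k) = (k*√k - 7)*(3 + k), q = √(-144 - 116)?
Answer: 1/(4*(6 + I*√65)*(7 + 5*I*√5)) ≈ -0.0006848 - 0.0017571*I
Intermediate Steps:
q = 2*I*√65 (q = √(-260) = 2*I*√65 ≈ 16.125*I)
p(k) = (-7 + k^(3/2))*(3 + k) (p(k) = (k^(3/2) - 7)*(3 + k) = (-7 + k^(3/2))*(3 + k))
1/((12 + q)*p(L(-3, 4))) = 1/((12 + 2*I*√65)*(-21 + (-5)^(5/2) - 7*(-5) + 3*(-5)^(3/2))) = 1/((12 + 2*I*√65)*(-21 + 25*I*√5 + 35 + 3*(-5*I*√5))) = 1/((12 + 2*I*√65)*(-21 + 25*I*√5 + 35 - 15*I*√5)) = 1/((12 + 2*I*√65)*(14 + 10*I*√5))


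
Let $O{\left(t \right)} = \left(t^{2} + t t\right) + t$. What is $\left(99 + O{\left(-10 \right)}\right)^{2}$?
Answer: $83521$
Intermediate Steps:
$O{\left(t \right)} = t + 2 t^{2}$ ($O{\left(t \right)} = \left(t^{2} + t^{2}\right) + t = 2 t^{2} + t = t + 2 t^{2}$)
$\left(99 + O{\left(-10 \right)}\right)^{2} = \left(99 - 10 \left(1 + 2 \left(-10\right)\right)\right)^{2} = \left(99 - 10 \left(1 - 20\right)\right)^{2} = \left(99 - -190\right)^{2} = \left(99 + 190\right)^{2} = 289^{2} = 83521$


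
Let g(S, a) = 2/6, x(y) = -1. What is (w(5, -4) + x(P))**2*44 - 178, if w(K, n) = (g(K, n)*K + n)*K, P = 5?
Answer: 61934/9 ≈ 6881.6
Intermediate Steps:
g(S, a) = 1/3 (g(S, a) = 2*(1/6) = 1/3)
w(K, n) = K*(n + K/3) (w(K, n) = (K/3 + n)*K = (n + K/3)*K = K*(n + K/3))
(w(5, -4) + x(P))**2*44 - 178 = ((1/3)*5*(5 + 3*(-4)) - 1)**2*44 - 178 = ((1/3)*5*(5 - 12) - 1)**2*44 - 178 = ((1/3)*5*(-7) - 1)**2*44 - 178 = (-35/3 - 1)**2*44 - 178 = (-38/3)**2*44 - 178 = (1444/9)*44 - 178 = 63536/9 - 178 = 61934/9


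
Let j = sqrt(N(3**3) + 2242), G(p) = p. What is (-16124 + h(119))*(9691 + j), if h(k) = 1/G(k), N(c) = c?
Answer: -18594654705/119 - 1918755*sqrt(2269)/119 ≈ -1.5703e+8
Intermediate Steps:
j = sqrt(2269) (j = sqrt(3**3 + 2242) = sqrt(27 + 2242) = sqrt(2269) ≈ 47.634)
h(k) = 1/k
(-16124 + h(119))*(9691 + j) = (-16124 + 1/119)*(9691 + sqrt(2269)) = -1918755*(9691 + sqrt(2269))/119 = -18594654705/119 - 1918755*sqrt(2269)/119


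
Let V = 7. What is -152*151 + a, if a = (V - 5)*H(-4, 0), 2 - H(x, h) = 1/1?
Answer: -22950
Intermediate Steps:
H(x, h) = 1 (H(x, h) = 2 - 1/1 = 2 - 1*1 = 2 - 1 = 1)
a = 2 (a = (7 - 5)*1 = 2*1 = 2)
-152*151 + a = -152*151 + 2 = -22952 + 2 = -22950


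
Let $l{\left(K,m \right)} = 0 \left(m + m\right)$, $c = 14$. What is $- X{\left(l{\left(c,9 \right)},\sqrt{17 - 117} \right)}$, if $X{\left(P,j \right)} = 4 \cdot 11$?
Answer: $-44$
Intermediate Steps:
$l{\left(K,m \right)} = 0$ ($l{\left(K,m \right)} = 0 \cdot 2 m = 0$)
$X{\left(P,j \right)} = 44$
$- X{\left(l{\left(c,9 \right)},\sqrt{17 - 117} \right)} = \left(-1\right) 44 = -44$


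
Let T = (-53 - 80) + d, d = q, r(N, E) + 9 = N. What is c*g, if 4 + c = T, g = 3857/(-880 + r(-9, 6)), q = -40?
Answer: 682689/898 ≈ 760.23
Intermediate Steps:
r(N, E) = -9 + N
d = -40
g = -3857/898 (g = 3857/(-880 + (-9 - 9)) = 3857/(-880 - 18) = 3857/(-898) = 3857*(-1/898) = -3857/898 ≈ -4.2951)
T = -173 (T = (-53 - 80) - 40 = -133 - 40 = -173)
c = -177 (c = -4 - 173 = -177)
c*g = -177*(-3857/898) = 682689/898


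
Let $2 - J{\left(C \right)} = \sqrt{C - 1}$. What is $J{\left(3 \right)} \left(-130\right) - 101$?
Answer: $-361 + 130 \sqrt{2} \approx -177.15$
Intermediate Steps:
$J{\left(C \right)} = 2 - \sqrt{-1 + C}$ ($J{\left(C \right)} = 2 - \sqrt{C - 1} = 2 - \sqrt{-1 + C}$)
$J{\left(3 \right)} \left(-130\right) - 101 = \left(2 - \sqrt{-1 + 3}\right) \left(-130\right) - 101 = \left(2 - \sqrt{2}\right) \left(-130\right) - 101 = \left(-260 + 130 \sqrt{2}\right) - 101 = -361 + 130 \sqrt{2}$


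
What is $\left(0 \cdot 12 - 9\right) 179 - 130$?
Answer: $-1741$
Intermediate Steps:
$\left(0 \cdot 12 - 9\right) 179 - 130 = \left(0 - 9\right) 179 - 130 = \left(-9\right) 179 - 130 = -1611 - 130 = -1741$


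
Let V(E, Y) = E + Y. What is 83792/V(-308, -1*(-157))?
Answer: -83792/151 ≈ -554.91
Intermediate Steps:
83792/V(-308, -1*(-157)) = 83792/(-308 - 1*(-157)) = 83792/(-308 + 157) = 83792/(-151) = 83792*(-1/151) = -83792/151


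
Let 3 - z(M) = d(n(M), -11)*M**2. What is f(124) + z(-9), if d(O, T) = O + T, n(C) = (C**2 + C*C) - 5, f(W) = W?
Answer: -11699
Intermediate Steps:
n(C) = -5 + 2*C**2 (n(C) = (C**2 + C**2) - 5 = 2*C**2 - 5 = -5 + 2*C**2)
z(M) = 3 - M**2*(-16 + 2*M**2) (z(M) = 3 - ((-5 + 2*M**2) - 11)*M**2 = 3 - (-16 + 2*M**2)*M**2 = 3 - M**2*(-16 + 2*M**2))
f(124) + z(-9) = 124 + (3 + 2*(-9)**2*(8 - 1*(-9)**2)) = 124 + (3 + 2*81*(8 - 1*81)) = 124 + (3 + 2*81*(8 - 81)) = 124 + (3 + 2*81*(-73)) = 124 + (3 - 11826) = 124 - 11823 = -11699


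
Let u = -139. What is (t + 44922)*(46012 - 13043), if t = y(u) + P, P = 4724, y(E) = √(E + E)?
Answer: 1636778974 + 32969*I*√278 ≈ 1.6368e+9 + 5.497e+5*I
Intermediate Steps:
y(E) = √2*√E (y(E) = √(2*E) = √2*√E)
t = 4724 + I*√278 (t = √2*√(-139) + 4724 = √2*(I*√139) + 4724 = I*√278 + 4724 = 4724 + I*√278 ≈ 4724.0 + 16.673*I)
(t + 44922)*(46012 - 13043) = ((4724 + I*√278) + 44922)*(46012 - 13043) = (49646 + I*√278)*32969 = 1636778974 + 32969*I*√278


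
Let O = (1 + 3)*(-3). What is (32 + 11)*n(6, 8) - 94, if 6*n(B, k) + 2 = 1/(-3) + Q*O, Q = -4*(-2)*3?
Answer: -39145/18 ≈ -2174.7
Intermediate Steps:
O = -12 (O = 4*(-3) = -12)
Q = 24 (Q = 8*3 = 24)
n(B, k) = -871/18 (n(B, k) = -1/3 + (1/(-3) + 24*(-12))/6 = -1/3 + (-1/3 - 288)/6 = -1/3 + (1/6)*(-865/3) = -1/3 - 865/18 = -871/18)
(32 + 11)*n(6, 8) - 94 = (32 + 11)*(-871/18) - 94 = 43*(-871/18) - 94 = -37453/18 - 94 = -39145/18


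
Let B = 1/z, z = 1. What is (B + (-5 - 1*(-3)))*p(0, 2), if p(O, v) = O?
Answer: 0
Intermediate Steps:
B = 1 (B = 1/1 = 1)
(B + (-5 - 1*(-3)))*p(0, 2) = (1 + (-5 - 1*(-3)))*0 = (1 + (-5 + 3))*0 = (1 - 2)*0 = -1*0 = 0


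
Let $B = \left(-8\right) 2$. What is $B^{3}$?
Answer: $-4096$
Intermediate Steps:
$B = -16$
$B^{3} = \left(-16\right)^{3} = -4096$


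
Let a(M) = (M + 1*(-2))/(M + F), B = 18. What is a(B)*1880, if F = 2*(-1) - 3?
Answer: 30080/13 ≈ 2313.8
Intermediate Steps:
F = -5 (F = -2 - 3 = -5)
a(M) = (-2 + M)/(-5 + M) (a(M) = (M + 1*(-2))/(M - 5) = (M - 2)/(-5 + M) = (-2 + M)/(-5 + M))
a(B)*1880 = ((-2 + 18)/(-5 + 18))*1880 = (16/13)*1880 = 30080/13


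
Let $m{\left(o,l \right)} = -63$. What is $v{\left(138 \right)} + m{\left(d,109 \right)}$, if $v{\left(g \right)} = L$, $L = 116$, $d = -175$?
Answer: $53$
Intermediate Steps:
$v{\left(g \right)} = 116$
$v{\left(138 \right)} + m{\left(d,109 \right)} = 116 - 63 = 53$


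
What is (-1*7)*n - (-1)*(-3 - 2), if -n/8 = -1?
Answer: -61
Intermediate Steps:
n = 8 (n = -8*(-1) = 8)
(-1*7)*n - (-1)*(-3 - 2) = -1*7*8 - (-1)*(-3 - 2) = -7*8 - (-1)*(-5) = -56 - 1*5 = -56 - 5 = -61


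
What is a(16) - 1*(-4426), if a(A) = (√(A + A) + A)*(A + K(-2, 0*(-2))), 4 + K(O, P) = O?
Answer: 4586 + 40*√2 ≈ 4642.6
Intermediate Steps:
K(O, P) = -4 + O
a(A) = (-6 + A)*(A + √2*√A) (a(A) = (√(A + A) + A)*(A + (-4 - 2)) = (√(2*A) + A)*(A - 6) = (√2*√A + A)*(-6 + A) = (A + √2*√A)*(-6 + A) = (-6 + A)*(A + √2*√A))
a(16) - 1*(-4426) = (16² - 6*16 + √2*16^(3/2) - 6*√2*√16) - 1*(-4426) = (256 - 96 + √2*64 - 6*√2*4) + 4426 = (256 - 96 + 64*√2 - 24*√2) + 4426 = (160 + 40*√2) + 4426 = 4586 + 40*√2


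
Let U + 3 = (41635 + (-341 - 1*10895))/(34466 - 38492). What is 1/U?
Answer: -1342/14159 ≈ -0.094781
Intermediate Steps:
U = -14159/1342 (U = -3 + (41635 + (-341 - 1*10895))/(34466 - 38492) = -3 + (41635 + (-341 - 10895))/(-4026) = -3 + (41635 - 11236)*(-1/4026) = -3 + 30399*(-1/4026) = -3 - 10133/1342 = -14159/1342 ≈ -10.551)
1/U = 1/(-14159/1342) = -1342/14159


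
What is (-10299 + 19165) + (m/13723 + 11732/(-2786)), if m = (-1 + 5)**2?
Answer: 24200458792/2730877 ≈ 8861.8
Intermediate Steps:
m = 16 (m = 4**2 = 16)
(-10299 + 19165) + (m/13723 + 11732/(-2786)) = (-10299 + 19165) + (16/13723 + 11732/(-2786)) = 8866 + (16*(1/13723) + 11732*(-1/2786)) = 8866 + (16/13723 - 838/199) = 8866 - 11496690/2730877 = 24200458792/2730877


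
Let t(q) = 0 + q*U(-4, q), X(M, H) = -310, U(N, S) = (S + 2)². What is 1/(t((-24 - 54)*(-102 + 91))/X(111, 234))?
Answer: -31/63457680 ≈ -4.8851e-7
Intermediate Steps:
U(N, S) = (2 + S)²
t(q) = q*(2 + q)² (t(q) = 0 + q*(2 + q)² = q*(2 + q)²)
1/(t((-24 - 54)*(-102 + 91))/X(111, 234)) = 1/((((-24 - 54)*(-102 + 91))*(2 + (-24 - 54)*(-102 + 91))²)/(-310)) = 1/(((-78*(-11))*(2 - 78*(-11))²)*(-1/310)) = 1/((858*(2 + 858)²)*(-1/310)) = 1/((858*860²)*(-1/310)) = 1/((858*739600)*(-1/310)) = 1/(634576800*(-1/310)) = 1/(-63457680/31) = -31/63457680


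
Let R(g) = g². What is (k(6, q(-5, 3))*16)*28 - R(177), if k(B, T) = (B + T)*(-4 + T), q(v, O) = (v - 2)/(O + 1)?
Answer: -42277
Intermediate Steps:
q(v, O) = (-2 + v)/(1 + O)
k(B, T) = (-4 + T)*(B + T)
(k(6, q(-5, 3))*16)*28 - R(177) = ((((-2 - 5)/(1 + 3))² - 4*6 - 4*(-2 - 5)/(1 + 3) + 6*((-2 - 5)/(1 + 3)))*16)*28 - 1*177² = (((-7/4)² - 24 - 4*(-7)/4 + 6*(-7/4))*16)*28 - 1*31329 = ((((¼)*(-7))² - 24 - (-7) + 6*((¼)*(-7)))*16)*28 - 31329 = (((-7/4)² - 24 - 4*(-7/4) + 6*(-7/4))*16)*28 - 31329 = ((49/16 - 24 + 7 - 21/2)*16)*28 - 31329 = -391/16*16*28 - 31329 = -391*28 - 31329 = -10948 - 31329 = -42277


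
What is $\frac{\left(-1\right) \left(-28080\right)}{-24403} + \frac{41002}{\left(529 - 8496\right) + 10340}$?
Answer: $\frac{933937966}{57908319} \approx 16.128$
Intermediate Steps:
$\frac{\left(-1\right) \left(-28080\right)}{-24403} + \frac{41002}{\left(529 - 8496\right) + 10340} = 28080 \left(- \frac{1}{24403}\right) + \frac{41002}{-7967 + 10340} = - \frac{28080}{24403} + \frac{41002}{2373} = \frac{933937966}{57908319}$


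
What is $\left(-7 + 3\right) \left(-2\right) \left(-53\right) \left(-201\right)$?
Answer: $85224$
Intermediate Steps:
$\left(-7 + 3\right) \left(-2\right) \left(-53\right) \left(-201\right) = \left(-4\right) \left(-2\right) \left(-53\right) \left(-201\right) = 8 \left(-53\right) \left(-201\right) = \left(-424\right) \left(-201\right) = 85224$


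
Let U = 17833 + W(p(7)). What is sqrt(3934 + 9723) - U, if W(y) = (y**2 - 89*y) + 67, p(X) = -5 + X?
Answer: -17726 + sqrt(13657) ≈ -17609.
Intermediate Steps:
W(y) = 67 + y**2 - 89*y
U = 17726 (U = 17833 + (67 + (-5 + 7)**2 - 89*(-5 + 7)) = 17833 + (67 + 2**2 - 89*2) = 17833 + (67 + 4 - 178) = 17833 - 107 = 17726)
sqrt(3934 + 9723) - U = sqrt(3934 + 9723) - 1*17726 = sqrt(13657) - 17726 = -17726 + sqrt(13657)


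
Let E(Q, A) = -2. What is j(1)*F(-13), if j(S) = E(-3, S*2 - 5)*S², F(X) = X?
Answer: 26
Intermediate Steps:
j(S) = -2*S²
j(1)*F(-13) = -2*1²*(-13) = -2*1*(-13) = -2*(-13) = 26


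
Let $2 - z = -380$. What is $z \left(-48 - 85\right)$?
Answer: $-50806$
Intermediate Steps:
$z = 382$ ($z = 2 - -380 = 2 + 380 = 382$)
$z \left(-48 - 85\right) = 382 \left(-48 - 85\right) = 382 \left(-133\right) = -50806$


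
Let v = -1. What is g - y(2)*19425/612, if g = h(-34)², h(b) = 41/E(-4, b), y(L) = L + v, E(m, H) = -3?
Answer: 94883/612 ≈ 155.04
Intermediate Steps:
y(L) = -1 + L (y(L) = L - 1 = -1 + L)
h(b) = -41/3 (h(b) = 41/(-3) = 41*(-⅓) = -41/3)
g = 1681/9 (g = (-41/3)² = 1681/9 ≈ 186.78)
g - y(2)*19425/612 = 1681/9 - (-1 + 2)*19425/612 = 1681/9 - 19425*(1/612) = 1681/9 - 6475/204 = 94883/612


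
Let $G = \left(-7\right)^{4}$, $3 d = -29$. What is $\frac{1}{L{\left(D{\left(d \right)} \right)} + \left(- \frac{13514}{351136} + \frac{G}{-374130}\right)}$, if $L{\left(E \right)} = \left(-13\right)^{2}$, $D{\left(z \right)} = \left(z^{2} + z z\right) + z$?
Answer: $\frac{32842627920}{5548929350891} \approx 0.0059187$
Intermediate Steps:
$d = - \frac{29}{3}$ ($d = \frac{1}{3} \left(-29\right) = - \frac{29}{3} \approx -9.6667$)
$G = 2401$
$D{\left(z \right)} = z + 2 z^{2}$ ($D{\left(z \right)} = \left(z^{2} + z^{2}\right) + z = 2 z^{2} + z = z + 2 z^{2}$)
$L{\left(E \right)} = 169$
$\frac{1}{L{\left(D{\left(d \right)} \right)} + \left(- \frac{13514}{351136} + \frac{G}{-374130}\right)} = \frac{1}{169 + \left(- \frac{13514}{351136} + \frac{2401}{-374130}\right)} = \frac{1}{169 + \left(\left(-13514\right) \frac{1}{351136} + 2401 \left(- \frac{1}{374130}\right)\right)} = \frac{1}{169 - \frac{1474767589}{32842627920}} = \frac{1}{\frac{5548929350891}{32842627920}} = \frac{32842627920}{5548929350891}$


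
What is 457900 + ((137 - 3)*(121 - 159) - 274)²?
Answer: 29251856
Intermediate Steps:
457900 + ((137 - 3)*(121 - 159) - 274)² = 457900 + (134*(-38) - 274)² = 457900 + (-5092 - 274)² = 457900 + (-5366)² = 457900 + 28793956 = 29251856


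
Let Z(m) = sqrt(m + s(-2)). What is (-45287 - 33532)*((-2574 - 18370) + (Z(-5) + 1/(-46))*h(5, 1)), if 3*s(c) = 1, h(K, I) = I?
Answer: 75936195075/46 - 26273*I*sqrt(42) ≈ 1.6508e+9 - 1.7027e+5*I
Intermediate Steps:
s(c) = 1/3 (s(c) = (1/3)*1 = 1/3)
Z(m) = sqrt(1/3 + m) (Z(m) = sqrt(m + 1/3) = sqrt(1/3 + m))
(-45287 - 33532)*((-2574 - 18370) + (Z(-5) + 1/(-46))*h(5, 1)) = (-45287 - 33532)*((-2574 - 18370) + (sqrt(3 + 9*(-5))/3 + 1/(-46))*1) = -78819*(-20944 + (sqrt(3 - 45)/3 - 1/46)*1) = -78819*(-20944 + (sqrt(-42)/3 - 1/46)*1) = -78819*(-20944 + ((I*sqrt(42))/3 - 1/46)*1) = -78819*(-20944 + (I*sqrt(42)/3 - 1/46)*1) = -78819*(-20944 + (-1/46 + I*sqrt(42)/3)*1) = -78819*(-20944 + (-1/46 + I*sqrt(42)/3)) = -78819*(-963425/46 + I*sqrt(42)/3) = 75936195075/46 - 26273*I*sqrt(42)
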